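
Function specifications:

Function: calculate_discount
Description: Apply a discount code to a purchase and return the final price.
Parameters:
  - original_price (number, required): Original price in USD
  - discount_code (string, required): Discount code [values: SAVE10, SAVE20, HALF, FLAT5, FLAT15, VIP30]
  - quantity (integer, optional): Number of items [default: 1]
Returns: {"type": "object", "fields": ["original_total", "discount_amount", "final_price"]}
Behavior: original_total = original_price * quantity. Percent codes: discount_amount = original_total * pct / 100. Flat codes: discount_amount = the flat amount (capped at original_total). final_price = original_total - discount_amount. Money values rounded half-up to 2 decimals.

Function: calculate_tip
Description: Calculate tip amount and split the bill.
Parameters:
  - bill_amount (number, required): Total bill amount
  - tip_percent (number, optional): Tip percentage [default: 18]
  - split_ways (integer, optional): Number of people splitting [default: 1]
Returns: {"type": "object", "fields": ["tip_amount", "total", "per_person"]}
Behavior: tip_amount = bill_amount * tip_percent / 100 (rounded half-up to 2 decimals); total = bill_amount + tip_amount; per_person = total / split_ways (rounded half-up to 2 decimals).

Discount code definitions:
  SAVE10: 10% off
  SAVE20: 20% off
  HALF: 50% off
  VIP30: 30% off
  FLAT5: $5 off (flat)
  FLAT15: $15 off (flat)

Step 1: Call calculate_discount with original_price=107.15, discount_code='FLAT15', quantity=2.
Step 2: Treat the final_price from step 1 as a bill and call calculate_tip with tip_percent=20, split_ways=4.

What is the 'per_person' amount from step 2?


Step 1: calculate_discount(original_price=107.15, discount_code=FLAT15, quantity=2)
  original_total = 107.15 * 2 = 214.30
  FLAT15 = $15 flat: discount_amount = min(15.00, 214.30) = 15.00
  final_price = 214.30 - 15.00 = 199.30
  -> final_price = 199.30
Step 2: calculate_tip(bill_amount=199.3, tip_percent=20, split_ways=4)
  tip_amount = 199.3 * 20/100 = 39.86 -> 39.86
  total = 199.3 + 39.86 = 239.16
  per_person = 239.16 / 4 = 59.79 -> 59.79
  -> per_person = 59.79
$59.79


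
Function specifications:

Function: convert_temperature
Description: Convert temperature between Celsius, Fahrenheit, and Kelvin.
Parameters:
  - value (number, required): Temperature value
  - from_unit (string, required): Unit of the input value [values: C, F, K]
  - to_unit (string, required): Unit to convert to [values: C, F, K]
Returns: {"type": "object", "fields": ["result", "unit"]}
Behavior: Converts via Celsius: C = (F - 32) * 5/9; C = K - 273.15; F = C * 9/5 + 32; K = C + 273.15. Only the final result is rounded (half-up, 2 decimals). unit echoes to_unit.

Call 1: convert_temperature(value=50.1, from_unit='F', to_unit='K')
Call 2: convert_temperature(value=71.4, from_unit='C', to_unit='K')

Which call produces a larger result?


Call 1:
  To C: (50.1 - 32) * 5/9 = 10.055556
  To K: 10.055556 + 273.15 = 283.205556
  Round to 2 decimals: 283.21
  -> 283.21 K
Call 2:
  Input already in C: 71.4
  To K: 71.4 + 273.15 = 344.55
  Round to 2 decimals: 344.55
  -> 344.55 K
Call 2 (344.55 K)


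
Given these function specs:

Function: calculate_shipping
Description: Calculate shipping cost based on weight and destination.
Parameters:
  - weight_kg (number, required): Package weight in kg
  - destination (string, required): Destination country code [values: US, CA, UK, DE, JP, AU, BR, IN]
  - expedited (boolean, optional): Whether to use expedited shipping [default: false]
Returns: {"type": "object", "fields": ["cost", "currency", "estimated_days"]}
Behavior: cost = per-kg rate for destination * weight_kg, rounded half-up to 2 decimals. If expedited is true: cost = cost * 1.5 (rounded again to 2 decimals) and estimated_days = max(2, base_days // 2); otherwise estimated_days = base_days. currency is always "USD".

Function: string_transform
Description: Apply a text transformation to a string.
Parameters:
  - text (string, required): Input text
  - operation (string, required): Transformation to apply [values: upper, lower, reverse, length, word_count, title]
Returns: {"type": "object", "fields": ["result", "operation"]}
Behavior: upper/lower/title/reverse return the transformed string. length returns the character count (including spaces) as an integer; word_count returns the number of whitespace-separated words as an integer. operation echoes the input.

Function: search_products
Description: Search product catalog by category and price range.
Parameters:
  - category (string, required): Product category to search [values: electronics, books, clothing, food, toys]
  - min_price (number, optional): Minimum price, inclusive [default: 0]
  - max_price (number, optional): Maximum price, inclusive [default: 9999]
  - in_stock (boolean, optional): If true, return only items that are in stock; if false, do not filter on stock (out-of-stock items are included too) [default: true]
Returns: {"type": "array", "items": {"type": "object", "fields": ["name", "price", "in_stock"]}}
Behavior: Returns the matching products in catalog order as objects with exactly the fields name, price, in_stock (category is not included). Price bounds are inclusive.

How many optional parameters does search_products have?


Parameters of search_products: category (required), min_price (optional), max_price (optional), in_stock (optional)
Optional count:
3


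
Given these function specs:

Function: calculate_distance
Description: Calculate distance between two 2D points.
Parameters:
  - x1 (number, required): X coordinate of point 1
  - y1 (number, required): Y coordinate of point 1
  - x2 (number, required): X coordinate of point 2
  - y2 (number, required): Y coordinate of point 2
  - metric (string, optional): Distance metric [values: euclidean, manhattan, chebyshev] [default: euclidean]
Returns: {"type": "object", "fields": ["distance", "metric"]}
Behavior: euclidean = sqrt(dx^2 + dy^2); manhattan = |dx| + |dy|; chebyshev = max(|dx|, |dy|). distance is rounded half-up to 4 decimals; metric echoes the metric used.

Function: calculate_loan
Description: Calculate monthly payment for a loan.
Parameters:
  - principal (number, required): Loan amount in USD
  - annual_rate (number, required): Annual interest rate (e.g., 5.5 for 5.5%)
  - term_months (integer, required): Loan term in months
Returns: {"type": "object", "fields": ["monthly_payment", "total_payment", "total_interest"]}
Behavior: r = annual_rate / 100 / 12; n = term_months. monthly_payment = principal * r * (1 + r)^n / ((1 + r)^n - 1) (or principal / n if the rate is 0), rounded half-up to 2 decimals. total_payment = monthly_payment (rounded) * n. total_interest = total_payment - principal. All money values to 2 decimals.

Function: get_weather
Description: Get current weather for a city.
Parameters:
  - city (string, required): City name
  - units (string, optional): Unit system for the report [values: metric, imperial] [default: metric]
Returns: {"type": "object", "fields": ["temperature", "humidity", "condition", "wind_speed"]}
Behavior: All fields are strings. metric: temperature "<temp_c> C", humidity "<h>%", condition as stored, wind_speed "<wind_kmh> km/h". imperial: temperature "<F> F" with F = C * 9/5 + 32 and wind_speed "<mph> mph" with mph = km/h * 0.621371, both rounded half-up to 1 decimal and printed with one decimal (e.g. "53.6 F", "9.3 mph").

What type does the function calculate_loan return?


The calculate_loan spec declares Returns: {"type": "object", "fields": ["monthly_payment", "total_payment", "total_interest"]}
Type:
object


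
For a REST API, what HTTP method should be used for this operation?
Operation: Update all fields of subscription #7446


GET = read, POST = create, PUT = update/replace, DELETE = remove
This operation is an update/replace.
PUT


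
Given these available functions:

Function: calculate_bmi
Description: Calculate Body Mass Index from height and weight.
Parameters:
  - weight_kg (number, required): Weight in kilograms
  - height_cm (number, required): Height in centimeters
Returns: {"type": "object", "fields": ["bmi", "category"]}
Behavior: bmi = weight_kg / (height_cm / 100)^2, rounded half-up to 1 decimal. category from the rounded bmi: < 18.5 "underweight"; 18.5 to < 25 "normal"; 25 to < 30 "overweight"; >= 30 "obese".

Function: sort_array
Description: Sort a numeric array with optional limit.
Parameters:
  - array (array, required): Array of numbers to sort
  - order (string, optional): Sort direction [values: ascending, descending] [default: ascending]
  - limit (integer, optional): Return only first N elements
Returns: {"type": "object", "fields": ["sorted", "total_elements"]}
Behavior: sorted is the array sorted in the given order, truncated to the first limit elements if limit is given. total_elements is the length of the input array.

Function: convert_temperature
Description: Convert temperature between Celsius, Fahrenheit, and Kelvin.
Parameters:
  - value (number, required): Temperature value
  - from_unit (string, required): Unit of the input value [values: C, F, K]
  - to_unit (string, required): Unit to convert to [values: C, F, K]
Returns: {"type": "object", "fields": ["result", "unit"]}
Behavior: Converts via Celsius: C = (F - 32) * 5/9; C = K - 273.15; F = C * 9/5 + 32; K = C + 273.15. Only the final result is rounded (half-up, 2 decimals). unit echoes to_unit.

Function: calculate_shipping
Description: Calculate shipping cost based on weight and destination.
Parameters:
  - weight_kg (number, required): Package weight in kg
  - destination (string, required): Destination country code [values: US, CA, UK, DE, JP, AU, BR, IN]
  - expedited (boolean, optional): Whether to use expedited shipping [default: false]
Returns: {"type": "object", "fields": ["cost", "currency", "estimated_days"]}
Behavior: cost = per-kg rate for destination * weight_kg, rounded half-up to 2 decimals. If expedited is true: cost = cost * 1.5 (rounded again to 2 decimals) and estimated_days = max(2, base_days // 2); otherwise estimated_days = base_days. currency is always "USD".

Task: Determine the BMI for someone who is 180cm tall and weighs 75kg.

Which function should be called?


The task needs a function whose description is: Calculate Body Mass Index from height and weight.
calculate_bmi


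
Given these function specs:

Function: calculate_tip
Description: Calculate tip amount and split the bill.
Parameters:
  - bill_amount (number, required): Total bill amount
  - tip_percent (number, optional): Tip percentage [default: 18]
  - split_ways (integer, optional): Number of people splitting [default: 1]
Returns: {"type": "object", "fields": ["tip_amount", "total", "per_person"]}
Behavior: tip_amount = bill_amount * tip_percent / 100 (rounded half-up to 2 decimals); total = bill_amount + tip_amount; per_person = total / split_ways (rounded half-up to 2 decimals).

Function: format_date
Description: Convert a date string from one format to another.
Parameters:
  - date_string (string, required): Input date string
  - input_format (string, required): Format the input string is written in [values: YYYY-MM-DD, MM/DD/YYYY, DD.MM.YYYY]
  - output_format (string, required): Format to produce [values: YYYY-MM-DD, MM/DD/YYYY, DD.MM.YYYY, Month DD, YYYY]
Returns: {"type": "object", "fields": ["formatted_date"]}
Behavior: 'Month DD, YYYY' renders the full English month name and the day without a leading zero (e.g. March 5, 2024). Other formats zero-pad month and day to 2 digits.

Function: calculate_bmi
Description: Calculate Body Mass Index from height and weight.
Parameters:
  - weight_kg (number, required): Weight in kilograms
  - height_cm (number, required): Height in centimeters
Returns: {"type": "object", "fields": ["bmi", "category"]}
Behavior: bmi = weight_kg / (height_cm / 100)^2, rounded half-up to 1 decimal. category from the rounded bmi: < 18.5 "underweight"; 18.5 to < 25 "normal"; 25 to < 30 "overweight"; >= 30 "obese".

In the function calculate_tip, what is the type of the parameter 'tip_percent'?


The calculate_tip spec declares:
  - tip_percent (number, optional): Tip percentage [default: 18]
Type:
number


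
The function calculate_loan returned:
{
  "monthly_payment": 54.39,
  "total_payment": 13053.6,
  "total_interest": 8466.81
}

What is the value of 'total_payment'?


13053.6


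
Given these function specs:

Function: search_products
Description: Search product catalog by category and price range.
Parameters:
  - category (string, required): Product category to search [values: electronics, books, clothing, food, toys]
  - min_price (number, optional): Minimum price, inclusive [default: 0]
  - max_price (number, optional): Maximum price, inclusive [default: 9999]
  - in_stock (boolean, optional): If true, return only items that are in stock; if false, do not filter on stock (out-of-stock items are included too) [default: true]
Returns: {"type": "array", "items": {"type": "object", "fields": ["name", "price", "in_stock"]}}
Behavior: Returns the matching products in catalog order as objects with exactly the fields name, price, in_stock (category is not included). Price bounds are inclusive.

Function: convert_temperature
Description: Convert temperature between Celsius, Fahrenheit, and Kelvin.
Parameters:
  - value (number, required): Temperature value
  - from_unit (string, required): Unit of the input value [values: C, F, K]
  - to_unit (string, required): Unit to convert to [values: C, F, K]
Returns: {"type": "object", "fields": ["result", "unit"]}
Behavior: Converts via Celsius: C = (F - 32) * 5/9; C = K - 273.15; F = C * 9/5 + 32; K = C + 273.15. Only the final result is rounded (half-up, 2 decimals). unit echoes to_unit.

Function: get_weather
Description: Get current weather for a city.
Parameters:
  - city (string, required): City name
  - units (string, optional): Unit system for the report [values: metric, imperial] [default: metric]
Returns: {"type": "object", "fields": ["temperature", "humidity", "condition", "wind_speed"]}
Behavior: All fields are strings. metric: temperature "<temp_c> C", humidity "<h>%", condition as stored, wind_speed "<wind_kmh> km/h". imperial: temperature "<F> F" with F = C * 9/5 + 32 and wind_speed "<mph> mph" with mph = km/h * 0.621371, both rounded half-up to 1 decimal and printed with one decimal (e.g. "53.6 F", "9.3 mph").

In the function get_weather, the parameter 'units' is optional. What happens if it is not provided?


The get_weather spec declares:
  - units (string, optional): Unit system for the report [values: metric, imperial] [default: metric]
It defaults to metric


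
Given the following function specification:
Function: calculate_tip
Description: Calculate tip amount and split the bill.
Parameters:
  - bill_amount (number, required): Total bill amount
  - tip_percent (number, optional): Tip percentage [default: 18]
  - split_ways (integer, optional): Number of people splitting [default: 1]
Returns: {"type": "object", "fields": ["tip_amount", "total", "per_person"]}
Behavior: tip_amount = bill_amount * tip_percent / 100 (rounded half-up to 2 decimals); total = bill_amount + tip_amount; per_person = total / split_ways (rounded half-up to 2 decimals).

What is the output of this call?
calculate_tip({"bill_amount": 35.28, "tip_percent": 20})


Defaults applied: split_ways=1
tip_amount = 35.28 * 20/100 = 7.056 -> 7.06
total = 35.28 + 7.06 = 42.34
per_person = 42.34 / 1 = 42.34 -> 42.34
Output:
{"tip_amount": 7.06, "total": 42.34, "per_person": 42.34}


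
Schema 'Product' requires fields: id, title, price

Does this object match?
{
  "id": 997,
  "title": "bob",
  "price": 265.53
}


Checking required fields... All present.
Valid - all required fields present


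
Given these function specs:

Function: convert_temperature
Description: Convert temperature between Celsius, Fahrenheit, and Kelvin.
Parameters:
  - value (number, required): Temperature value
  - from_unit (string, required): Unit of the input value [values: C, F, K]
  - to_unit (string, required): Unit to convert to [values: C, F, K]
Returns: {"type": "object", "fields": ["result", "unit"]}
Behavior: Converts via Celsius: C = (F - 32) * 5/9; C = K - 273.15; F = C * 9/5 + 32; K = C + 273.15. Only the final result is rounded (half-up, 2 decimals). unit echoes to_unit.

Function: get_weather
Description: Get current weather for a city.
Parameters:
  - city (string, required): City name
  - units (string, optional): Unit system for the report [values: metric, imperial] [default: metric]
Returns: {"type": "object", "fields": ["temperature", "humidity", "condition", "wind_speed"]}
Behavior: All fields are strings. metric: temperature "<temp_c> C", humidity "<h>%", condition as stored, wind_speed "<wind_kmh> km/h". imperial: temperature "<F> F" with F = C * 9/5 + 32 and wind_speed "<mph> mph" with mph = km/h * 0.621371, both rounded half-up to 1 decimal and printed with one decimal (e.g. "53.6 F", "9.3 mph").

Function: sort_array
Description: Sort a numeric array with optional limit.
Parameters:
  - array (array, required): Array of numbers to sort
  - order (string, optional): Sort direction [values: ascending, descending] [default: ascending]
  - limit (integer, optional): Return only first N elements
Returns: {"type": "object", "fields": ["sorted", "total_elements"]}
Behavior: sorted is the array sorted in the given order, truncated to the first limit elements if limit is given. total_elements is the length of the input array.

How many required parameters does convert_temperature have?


Parameters of convert_temperature: value (required), from_unit (required), to_unit (required)
Required count:
3


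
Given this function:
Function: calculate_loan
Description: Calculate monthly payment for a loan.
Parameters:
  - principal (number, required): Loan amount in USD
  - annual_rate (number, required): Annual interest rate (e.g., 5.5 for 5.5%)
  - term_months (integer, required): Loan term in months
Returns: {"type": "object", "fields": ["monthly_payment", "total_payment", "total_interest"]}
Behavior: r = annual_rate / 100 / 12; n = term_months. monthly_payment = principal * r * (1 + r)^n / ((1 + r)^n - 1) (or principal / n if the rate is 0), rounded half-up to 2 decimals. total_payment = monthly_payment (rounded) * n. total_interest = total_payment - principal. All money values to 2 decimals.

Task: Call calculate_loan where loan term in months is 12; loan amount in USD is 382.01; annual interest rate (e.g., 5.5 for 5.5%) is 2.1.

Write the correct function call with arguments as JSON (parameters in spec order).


Mapping each described value to its parameter name:
  'Loan term in months' -> term_months = 12
  'Loan amount in USD' -> principal = 382.01
  'Annual interest rate (e.g., 5.5 for 5.5%)' -> annual_rate = 2.1
calculate_loan({"principal": 382.01, "annual_rate": 2.1, "term_months": 12})


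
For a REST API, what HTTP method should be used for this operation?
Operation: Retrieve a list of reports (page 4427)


GET = read, POST = create, PUT = update/replace, DELETE = remove
This operation is a read.
GET


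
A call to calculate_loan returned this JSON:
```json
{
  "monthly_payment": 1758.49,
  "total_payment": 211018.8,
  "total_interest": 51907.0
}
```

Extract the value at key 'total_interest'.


51907.0


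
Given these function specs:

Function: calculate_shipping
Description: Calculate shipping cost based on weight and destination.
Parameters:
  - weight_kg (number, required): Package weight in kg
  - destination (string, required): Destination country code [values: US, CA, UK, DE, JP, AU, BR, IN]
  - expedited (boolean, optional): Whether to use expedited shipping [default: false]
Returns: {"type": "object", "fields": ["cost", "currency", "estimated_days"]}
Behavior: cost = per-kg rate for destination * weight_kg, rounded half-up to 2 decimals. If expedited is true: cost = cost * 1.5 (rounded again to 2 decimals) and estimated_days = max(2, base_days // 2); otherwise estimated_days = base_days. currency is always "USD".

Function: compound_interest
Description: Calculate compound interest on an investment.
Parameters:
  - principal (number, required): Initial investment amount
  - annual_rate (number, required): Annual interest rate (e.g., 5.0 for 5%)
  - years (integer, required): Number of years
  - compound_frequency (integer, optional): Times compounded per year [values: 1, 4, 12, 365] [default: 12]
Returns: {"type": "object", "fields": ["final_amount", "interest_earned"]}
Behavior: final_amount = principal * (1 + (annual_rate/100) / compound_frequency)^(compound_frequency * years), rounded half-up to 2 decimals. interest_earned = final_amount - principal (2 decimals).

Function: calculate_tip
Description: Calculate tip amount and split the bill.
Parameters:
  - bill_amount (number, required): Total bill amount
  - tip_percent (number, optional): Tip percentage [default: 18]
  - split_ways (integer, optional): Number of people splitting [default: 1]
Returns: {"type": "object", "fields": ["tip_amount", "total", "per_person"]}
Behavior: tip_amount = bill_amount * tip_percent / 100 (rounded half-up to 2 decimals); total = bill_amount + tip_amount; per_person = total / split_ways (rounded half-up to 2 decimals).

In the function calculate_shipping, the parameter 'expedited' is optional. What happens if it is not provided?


The calculate_shipping spec declares:
  - expedited (boolean, optional): Whether to use expedited shipping [default: false]
It defaults to false


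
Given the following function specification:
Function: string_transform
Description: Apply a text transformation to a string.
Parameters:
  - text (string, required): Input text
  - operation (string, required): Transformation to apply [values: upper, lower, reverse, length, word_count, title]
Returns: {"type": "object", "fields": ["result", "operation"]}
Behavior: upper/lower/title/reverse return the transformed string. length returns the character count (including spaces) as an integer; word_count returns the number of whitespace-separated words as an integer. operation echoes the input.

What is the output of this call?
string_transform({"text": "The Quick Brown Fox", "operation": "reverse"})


reverse('The Quick Brown Fox') = 'xoF nworB kciuQ ehT'
Output:
{"result": "xoF nworB kciuQ ehT", "operation": "reverse"}


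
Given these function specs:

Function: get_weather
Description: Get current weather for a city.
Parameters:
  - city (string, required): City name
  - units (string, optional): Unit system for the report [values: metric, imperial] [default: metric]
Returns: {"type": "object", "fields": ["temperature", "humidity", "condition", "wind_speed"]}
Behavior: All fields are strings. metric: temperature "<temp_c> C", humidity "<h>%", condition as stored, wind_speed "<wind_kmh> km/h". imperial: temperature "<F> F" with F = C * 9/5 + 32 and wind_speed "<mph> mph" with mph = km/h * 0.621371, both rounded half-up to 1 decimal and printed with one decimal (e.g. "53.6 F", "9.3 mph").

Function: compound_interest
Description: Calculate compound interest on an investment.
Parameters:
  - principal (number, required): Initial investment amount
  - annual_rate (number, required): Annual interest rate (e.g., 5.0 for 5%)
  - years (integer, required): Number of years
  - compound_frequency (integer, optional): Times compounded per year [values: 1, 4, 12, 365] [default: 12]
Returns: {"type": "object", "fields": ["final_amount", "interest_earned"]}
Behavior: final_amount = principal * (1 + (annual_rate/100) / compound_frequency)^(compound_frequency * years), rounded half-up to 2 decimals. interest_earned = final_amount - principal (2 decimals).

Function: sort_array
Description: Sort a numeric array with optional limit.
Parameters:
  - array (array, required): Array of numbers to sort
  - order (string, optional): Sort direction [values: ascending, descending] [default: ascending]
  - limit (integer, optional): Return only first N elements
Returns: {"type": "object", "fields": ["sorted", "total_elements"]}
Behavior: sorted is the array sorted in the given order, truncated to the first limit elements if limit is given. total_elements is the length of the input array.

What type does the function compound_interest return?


The compound_interest spec declares Returns: {"type": "object", "fields": ["final_amount", "interest_earned"]}
Type:
object


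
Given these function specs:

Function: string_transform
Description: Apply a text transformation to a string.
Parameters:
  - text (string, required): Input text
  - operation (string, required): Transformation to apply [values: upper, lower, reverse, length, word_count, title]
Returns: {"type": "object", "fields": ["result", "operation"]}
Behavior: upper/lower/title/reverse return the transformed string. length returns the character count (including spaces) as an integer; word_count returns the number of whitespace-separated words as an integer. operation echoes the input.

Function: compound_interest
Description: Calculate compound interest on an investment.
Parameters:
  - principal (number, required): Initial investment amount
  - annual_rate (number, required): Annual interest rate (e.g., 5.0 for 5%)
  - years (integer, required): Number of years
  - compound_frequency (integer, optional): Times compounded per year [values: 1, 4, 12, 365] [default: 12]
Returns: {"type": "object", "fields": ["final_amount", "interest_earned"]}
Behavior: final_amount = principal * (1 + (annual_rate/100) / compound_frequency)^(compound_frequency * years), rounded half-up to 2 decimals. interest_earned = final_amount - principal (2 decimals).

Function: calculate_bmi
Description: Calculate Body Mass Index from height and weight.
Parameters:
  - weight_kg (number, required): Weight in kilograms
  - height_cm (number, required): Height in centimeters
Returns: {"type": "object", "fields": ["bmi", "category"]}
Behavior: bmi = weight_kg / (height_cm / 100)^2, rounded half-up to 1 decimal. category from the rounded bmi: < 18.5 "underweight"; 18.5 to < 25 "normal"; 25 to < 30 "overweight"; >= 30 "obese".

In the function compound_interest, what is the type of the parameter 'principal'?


The compound_interest spec declares:
  - principal (number, required): Initial investment amount
Type:
number


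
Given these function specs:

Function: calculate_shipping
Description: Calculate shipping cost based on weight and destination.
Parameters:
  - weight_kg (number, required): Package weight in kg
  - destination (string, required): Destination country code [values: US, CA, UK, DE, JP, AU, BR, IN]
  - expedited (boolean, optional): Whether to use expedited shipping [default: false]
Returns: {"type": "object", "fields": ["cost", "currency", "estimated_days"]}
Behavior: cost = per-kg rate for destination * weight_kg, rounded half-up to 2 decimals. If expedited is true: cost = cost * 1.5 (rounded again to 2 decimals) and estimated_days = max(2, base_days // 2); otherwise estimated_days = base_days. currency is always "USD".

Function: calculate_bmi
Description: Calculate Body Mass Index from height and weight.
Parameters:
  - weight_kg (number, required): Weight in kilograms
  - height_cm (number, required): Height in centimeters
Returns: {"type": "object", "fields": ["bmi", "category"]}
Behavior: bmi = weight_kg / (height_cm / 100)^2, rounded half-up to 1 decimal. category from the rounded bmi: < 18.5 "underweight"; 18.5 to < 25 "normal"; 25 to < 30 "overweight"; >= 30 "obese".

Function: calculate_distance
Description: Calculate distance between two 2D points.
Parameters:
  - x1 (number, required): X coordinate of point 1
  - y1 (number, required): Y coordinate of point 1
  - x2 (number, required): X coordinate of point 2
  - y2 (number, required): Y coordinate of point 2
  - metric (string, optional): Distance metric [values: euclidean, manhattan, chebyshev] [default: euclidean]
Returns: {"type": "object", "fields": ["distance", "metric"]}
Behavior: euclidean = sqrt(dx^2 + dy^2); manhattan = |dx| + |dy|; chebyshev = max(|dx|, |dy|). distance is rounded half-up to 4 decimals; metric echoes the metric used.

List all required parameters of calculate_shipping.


Parameters of calculate_shipping and their required/optional flag:
  weight_kg: required
  destination: required
  expedited: optional
destination, weight_kg


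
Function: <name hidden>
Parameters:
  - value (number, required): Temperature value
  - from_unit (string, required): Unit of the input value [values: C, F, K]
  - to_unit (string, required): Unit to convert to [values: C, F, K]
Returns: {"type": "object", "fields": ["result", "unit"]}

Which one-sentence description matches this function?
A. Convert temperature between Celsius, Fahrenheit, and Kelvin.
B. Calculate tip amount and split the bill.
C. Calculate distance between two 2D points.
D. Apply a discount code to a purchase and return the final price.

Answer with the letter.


Parameters value, from_unit, to_unit and return ["result", "unit"] fit: Convert temperature between Celsius, Fahrenheit, and Kelvin.
A


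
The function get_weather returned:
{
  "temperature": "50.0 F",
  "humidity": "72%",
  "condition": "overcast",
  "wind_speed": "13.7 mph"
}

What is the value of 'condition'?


overcast


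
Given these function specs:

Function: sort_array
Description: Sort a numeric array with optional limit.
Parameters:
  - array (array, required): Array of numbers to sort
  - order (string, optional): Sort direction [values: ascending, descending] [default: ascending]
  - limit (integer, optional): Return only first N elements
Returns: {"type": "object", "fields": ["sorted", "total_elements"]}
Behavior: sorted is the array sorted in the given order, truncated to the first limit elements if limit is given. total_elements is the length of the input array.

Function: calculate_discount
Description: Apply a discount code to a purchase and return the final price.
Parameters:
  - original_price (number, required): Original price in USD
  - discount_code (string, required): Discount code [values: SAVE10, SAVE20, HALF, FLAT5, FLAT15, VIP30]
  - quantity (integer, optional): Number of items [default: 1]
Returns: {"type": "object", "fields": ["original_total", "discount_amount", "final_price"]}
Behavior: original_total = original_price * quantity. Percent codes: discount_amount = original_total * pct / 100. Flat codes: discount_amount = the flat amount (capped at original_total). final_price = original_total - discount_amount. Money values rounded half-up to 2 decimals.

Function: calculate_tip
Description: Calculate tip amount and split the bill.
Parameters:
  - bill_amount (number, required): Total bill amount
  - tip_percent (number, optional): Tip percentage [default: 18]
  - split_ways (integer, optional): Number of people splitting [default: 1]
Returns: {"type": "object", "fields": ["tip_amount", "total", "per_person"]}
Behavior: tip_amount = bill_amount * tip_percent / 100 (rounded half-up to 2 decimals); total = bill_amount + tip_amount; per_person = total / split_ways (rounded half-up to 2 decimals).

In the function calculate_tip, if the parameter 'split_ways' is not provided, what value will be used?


The calculate_tip spec declares:
  - split_ways (integer, optional): Number of people splitting [default: 1]
Default:
1


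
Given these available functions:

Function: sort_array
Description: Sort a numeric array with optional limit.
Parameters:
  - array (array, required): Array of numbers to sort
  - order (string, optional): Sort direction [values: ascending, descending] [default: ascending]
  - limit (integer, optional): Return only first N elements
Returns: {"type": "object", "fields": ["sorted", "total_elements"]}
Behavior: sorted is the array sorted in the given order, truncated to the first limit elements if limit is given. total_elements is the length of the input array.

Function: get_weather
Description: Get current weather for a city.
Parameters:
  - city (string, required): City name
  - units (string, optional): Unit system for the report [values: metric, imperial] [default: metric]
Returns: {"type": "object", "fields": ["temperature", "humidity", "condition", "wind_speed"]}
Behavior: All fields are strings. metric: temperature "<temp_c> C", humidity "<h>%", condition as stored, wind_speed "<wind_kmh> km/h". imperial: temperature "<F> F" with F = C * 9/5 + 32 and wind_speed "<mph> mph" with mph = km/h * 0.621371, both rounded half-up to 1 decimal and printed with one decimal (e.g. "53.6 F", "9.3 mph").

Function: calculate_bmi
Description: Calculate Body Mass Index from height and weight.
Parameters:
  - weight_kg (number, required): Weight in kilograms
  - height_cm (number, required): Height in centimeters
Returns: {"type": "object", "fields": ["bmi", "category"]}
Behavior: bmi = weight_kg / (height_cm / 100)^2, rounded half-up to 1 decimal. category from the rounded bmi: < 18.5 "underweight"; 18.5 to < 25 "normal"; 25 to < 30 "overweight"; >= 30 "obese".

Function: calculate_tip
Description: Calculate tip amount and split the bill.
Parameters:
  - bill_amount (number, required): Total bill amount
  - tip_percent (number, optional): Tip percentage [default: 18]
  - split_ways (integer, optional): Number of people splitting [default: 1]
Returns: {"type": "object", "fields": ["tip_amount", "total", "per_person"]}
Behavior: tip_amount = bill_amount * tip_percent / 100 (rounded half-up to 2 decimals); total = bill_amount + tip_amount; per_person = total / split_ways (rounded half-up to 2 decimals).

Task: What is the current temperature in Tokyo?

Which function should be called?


The task needs a function whose description is: Get current weather for a city.
get_weather


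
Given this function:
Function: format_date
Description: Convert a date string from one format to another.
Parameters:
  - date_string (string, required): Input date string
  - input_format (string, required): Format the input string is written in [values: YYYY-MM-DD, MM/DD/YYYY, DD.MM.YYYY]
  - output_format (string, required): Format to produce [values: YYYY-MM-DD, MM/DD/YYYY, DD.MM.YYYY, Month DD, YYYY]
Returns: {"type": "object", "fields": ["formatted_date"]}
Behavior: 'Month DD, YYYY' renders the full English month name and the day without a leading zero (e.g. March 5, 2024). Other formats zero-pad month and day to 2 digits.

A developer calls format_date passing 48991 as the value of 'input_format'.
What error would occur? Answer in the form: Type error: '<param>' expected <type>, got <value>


Spec: 'input_format' is declared as string; 48991 is an integer.
Type error: 'input_format' expected string, got 48991


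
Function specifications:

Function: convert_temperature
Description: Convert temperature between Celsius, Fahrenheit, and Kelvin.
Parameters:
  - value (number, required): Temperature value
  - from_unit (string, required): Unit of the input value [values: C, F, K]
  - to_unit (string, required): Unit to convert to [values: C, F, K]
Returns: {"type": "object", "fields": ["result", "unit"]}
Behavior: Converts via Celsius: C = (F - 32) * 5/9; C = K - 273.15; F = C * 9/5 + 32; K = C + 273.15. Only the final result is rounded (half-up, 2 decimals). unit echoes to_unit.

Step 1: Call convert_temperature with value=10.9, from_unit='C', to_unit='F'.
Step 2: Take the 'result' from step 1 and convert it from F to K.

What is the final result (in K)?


Step 1: convert_temperature(value=10.9, from_unit=C, to_unit=F)
  Input already in C: 10.9
  To F: 10.9 * 9/5 + 32 = 51.62
  Round to 2 decimals: 51.62
  -> result = 51.62 F
Step 2: convert_temperature(value=51.62, from_unit=F, to_unit=K)
  To C: (51.62 - 32) * 5/9 = 10.9
  To K: 10.9 + 273.15 = 284.05
  Round to 2 decimals: 284.05
  -> result = 284.05 K
284.05 K


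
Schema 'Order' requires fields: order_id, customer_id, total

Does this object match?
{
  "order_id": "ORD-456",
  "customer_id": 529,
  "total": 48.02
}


Checking required fields... All present.
Valid - all required fields present


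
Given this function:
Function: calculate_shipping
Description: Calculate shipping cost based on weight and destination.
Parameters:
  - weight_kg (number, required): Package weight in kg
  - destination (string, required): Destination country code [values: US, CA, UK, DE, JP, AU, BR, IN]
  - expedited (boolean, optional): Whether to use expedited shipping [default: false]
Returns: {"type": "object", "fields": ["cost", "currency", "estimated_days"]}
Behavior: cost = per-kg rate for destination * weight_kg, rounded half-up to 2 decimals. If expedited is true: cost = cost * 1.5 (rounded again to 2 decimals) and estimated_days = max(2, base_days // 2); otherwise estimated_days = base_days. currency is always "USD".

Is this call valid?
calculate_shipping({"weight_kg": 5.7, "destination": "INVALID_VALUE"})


Checking parameter values...
Parameter 'destination' has value 'INVALID_VALUE' not in allowed: US, CA, UK, DE, JP, AU, BR, IN
Invalid - 'destination' must be one of US, CA, UK, DE, JP, AU, BR, IN


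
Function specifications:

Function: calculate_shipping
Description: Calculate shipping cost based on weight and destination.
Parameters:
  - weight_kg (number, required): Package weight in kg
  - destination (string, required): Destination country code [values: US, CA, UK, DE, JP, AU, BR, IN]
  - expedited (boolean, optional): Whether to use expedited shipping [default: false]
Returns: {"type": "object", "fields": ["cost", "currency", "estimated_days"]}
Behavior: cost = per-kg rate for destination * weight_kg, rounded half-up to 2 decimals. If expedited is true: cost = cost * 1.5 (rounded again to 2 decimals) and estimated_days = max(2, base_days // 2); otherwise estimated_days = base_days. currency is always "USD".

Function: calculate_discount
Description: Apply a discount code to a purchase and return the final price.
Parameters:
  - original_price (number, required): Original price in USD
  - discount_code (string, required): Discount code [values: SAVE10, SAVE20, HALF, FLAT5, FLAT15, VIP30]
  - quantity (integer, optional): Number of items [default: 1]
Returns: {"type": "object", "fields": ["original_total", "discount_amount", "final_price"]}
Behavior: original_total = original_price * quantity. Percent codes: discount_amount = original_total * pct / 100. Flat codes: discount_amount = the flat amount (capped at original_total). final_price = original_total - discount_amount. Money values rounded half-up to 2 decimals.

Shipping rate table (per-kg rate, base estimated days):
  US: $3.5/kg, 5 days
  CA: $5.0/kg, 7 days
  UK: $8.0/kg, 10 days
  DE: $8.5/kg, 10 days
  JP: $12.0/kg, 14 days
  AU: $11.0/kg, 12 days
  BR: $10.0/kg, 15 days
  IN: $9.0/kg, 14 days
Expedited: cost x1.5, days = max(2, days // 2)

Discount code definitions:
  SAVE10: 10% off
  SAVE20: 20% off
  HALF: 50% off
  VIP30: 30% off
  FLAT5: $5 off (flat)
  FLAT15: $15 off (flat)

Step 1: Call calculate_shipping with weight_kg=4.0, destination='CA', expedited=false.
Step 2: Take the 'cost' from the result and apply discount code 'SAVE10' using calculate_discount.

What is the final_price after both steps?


Step 1: calculate_shipping(weight_kg=4.0, destination=CA, expedited=false)
  Rate for CA: $5.0/kg, base 7 days
  cost = 5.0 * 4.0 = 20 -> 20.00
  expedited not set/false: estimated_days = 7
  -> cost = 20.00 USD
Step 2: calculate_discount(original_price=20.0, discount_code=SAVE10, quantity=1)
  original_total = 20.0 * 1 = 20.00
  SAVE10 = 10% off: discount_amount = 20.00 * 10/100 = 2 -> 2.00
  final_price = 20.00 - 2.00 = 18.00
  -> final_price = 18.00
$18.00


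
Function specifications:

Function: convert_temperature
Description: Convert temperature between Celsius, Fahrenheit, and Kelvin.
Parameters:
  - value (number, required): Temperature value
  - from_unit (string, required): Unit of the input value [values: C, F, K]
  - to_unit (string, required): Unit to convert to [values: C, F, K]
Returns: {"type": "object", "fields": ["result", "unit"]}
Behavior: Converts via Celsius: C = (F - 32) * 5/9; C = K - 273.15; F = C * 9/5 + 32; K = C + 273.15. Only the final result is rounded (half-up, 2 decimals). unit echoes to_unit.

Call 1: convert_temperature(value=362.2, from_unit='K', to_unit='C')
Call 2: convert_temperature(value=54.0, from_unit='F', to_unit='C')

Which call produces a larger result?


Call 1:
  To C: 362.2 - 273.15 = 89.05
  Target is C: 89.05
  Round to 2 decimals: 89.05
  -> 89.05 C
Call 2:
  To C: (54 - 32) * 5/9 = 12.222222
  Target is C: 12.222222
  Round to 2 decimals: 12.22
  -> 12.22 C
Call 1 (89.05 C)
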